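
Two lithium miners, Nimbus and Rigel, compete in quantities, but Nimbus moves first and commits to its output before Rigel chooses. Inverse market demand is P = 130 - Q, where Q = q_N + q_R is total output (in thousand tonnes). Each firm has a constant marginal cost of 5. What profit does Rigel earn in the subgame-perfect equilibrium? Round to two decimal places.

Solve by backward induction. Given q_N, the follower Rigel maximises π_R = (130 - q_N - q_R)q_R - 5q_R.
Follower FOC: 125 - q_N - 2q_R = 0, so q_R(q_N) = (125 - q_N)/2.
Nimbus substitutes q_R(q_N) into its own profit: π_N = q_N(130 - q_N - (125 - q_N)/2) - 5q_N = (135/2 - (1/2)q_N)q_N - 5q_N.
Leader FOC: 125/2 - q_N = 0, so q_N = 125/2.
Then q_R = (125 - 125/2)/2 = 125/4.
Price P = 130 - 375/4 = 145/4.
Rigel's profit: (145/4 - 5)·(125/4) = 976.5625.

976.56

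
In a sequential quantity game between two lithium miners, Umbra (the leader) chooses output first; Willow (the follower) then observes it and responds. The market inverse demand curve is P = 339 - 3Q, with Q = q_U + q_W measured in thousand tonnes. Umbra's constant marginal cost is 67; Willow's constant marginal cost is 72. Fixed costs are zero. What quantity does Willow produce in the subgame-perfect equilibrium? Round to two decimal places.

The follower Willow best-responds to any q_U: π_W = (339 - 3Q)q_W - 72q_W.
Follower FOC: 267 - 3q_U - 6q_W = 0, so q_W(q_U) = (267 - 3q_U)/6.
The leader anticipates this reaction. Substituting into P = 339 - 3Q gives P = 411/2 - (3/2)q_U, so π_U = (411/2 - (3/2)q_U)q_U - 67q_U.
Leader FOC: 277/2 - 3q_U = 0, so q_U = 277/6.
Then q_W = (267 - 3·(277/6))/6 = 257/12.

21.42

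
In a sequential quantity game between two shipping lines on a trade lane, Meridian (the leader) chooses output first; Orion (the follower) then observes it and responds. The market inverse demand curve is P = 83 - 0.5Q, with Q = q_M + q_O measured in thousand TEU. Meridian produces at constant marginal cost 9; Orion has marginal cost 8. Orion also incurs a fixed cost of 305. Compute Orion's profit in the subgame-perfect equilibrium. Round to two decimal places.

Solve by backward induction. Given q_M, the follower Orion maximises π_O = (83 - (1/2)q_M - (1/2)q_O)q_O - 8q_O.
Follower FOC: 75 - (1/2)q_M - q_O = 0, so q_O(q_M) = (75 - (1/2)q_M).
The leader anticipates this reaction. Substituting into P = 83 - 0.5Q gives P = 91/2 - (1/4)q_M, so π_M = (91/2 - (1/4)q_M)q_M - 9q_M.
Maximising: ∂π_M/∂q_M = 73/2 - (1/2)q_M = 0, giving q_M = 73.
Then q_O = (75 - (1/2)·73) = 77/2.
Price P = 83 - (1/2)·(223/2) = 109/4.
Orion's profit: (109/4 - 8)·(77/2) - 305 = 436.1250.

436.13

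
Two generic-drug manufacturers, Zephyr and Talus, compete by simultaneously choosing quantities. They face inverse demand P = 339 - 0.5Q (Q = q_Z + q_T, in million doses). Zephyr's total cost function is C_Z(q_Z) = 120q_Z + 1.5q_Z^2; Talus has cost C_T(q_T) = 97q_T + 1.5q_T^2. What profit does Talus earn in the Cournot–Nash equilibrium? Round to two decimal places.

5942.23

Zephyr's profit: π_Z = (339 - 0.5Q)q_Z - (120q_Z + (3/2)q_Z²). Setting ∂π_Z/∂q_Z = 0: 219 - 4q_Z - (1/2)(q_T) = 0.
Talus's profit: π_T = (339 - 0.5Q)q_T - (97q_T + (3/2)q_T²). Setting ∂π_T/∂q_T = 0: 242 - 4q_T - (1/2)(q_Z) = 0.
Best responses: q_Z = (219 - (1/2)q_T)/4, q_T = (242 - (1/2)q_Z)/4.
Solving the pair: q_Z = 47.9365, q_T = 54.5079.
Price P = 339 - (1/2)·(922/9) = 287.7778.
Talus's profit: 287.7778·54.5079 - 97·54.5079 - (3/2)·54.5079² = 5942.2303.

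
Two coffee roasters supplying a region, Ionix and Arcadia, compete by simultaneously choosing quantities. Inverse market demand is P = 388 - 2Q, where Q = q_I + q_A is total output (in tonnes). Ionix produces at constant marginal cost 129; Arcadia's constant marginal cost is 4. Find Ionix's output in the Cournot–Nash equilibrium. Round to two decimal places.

22.33

Ionix's profit: π_I = (388 - 2Q)q_I - (129q_I). Setting ∂π_I/∂q_I = 0: 259 - 4q_I - 2(q_A) = 0.
Arcadia's profit: π_A = (388 - 2Q)q_A - (4q_A). Setting ∂π_A/∂q_A = 0: 384 - 4q_A - 2(q_I) = 0.
Rearranging gives the reaction functions q_I = (259 - 2q_A)/4 and q_A = (384 - 2q_I)/4.
Substituting one into the other gives q_I = 67/3 and q_A = 509/6.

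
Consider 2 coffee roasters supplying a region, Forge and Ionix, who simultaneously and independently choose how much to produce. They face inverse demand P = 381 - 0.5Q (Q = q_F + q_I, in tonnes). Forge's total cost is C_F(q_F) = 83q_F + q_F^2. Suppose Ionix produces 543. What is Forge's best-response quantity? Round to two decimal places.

8.83

With the rival's output fixed at 543, Forge's profit is π_F = (381 - (1/2)·543 - (1/2)q_F)q_F - (83q_F + q_F²) = (219/2 - (1/2)q_F)q_F - (83q_F + q_F²).
∂π_F/∂q_F = 53/2 - 3q_F = 0, so q_F = 53/6.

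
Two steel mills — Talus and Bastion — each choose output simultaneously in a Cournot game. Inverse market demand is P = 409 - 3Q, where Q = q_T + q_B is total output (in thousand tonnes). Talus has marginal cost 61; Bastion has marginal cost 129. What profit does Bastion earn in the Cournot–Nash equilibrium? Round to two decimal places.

1664.59

Talus's profit: π_T = (409 - 3Q)q_T - (61q_T). Setting ∂π_T/∂q_T = 0: 348 - 6q_T - 3(q_B) = 0.
Bastion's first-order condition: 280 - 6q_B - 3(q_T) = 0.
Rearranging gives the reaction functions q_T = (348 - 3q_B)/6 and q_B = (280 - 3q_T)/6.
Substituting one into the other gives q_T = 416/9 and q_B = 212/9.
Price P = 409 - 3·(628/9) = 599/3.
Bastion's profit: (599/3 - 129)·(212/9) = 1664.5926.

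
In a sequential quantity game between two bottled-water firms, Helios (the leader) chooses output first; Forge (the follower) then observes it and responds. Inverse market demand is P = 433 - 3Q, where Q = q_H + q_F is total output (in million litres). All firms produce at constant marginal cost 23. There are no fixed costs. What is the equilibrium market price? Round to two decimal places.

125.50

Solve by backward induction. Given q_H, the follower Forge maximises π_F = (433 - 3q_H - 3q_F)q_F - 23q_F.
Setting the follower's marginal profit to zero, 410 - 3q_H - 6q_F = 0, i.e. q_F = (410 - 3q_H)/6.
Helios substitutes q_F(q_H) into its own profit: π_H = q_H(433 - 3q_H - (410 - 3q_H)/2) - 23q_H = (228 - (3/2)q_H)q_H - 23q_H.
Leader FOC: 205 - 3q_H = 0, so q_H = 205/3.
Then q_F = (410 - 3·(205/3))/6 = 205/6.
Total output Q = 205/2, so price P = 433 - 3·(205/2) = 251/2.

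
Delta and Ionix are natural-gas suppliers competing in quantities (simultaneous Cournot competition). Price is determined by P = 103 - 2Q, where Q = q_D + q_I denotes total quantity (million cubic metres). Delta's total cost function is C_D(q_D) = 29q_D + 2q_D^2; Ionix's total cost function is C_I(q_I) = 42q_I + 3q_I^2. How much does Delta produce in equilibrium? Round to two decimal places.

Delta's profit: π_D = (103 - 2Q)q_D - (29q_D + 2q_D²). Setting ∂π_D/∂q_D = 0: 74 - 8q_D - 2(q_I) = 0.
Ionix's profit: π_I = (103 - 2Q)q_I - (42q_I + 3q_I²). Setting ∂π_I/∂q_I = 0: 61 - 10q_I - 2(q_D) = 0.
So q_D = (74 - 2q_I)/8 and q_I = (61 - 2q_D)/10.
Solving the pair: q_D = 309/38, q_I = 85/19.

8.13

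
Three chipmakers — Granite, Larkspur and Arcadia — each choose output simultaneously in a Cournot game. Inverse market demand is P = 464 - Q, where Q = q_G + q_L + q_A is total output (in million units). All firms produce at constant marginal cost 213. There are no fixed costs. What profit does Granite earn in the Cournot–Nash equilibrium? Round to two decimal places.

3937.56

A representative firm's profit is π_i = q_i(464 - Q) - 213q_i.
Setting ∂π_i/∂q_i = 0 with rivals' quantities fixed: 251 - 2q_i - Σ_{j≠i} q_j = 0.
With identical firms every q_j equals q_i, so Σ_{j≠i} q_j = 2q_i and 251 = 4q_i, giving q_i = 251/4.
Price P = 464 - 753/4 = 1103/4.
Granite's profit: (1103/4 - 213)·(251/4) = 3937.5625.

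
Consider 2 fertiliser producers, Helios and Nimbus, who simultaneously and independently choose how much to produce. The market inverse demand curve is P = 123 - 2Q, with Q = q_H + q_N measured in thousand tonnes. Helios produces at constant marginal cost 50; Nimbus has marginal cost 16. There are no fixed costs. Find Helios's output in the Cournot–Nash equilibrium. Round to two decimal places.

Helios's profit: π_H = (123 - 2Q)q_H - (50q_H). Setting ∂π_H/∂q_H = 0: 73 - 4q_H - 2(q_N) = 0.
Nimbus's profit: π_N = (123 - 2Q)q_N - (16q_N). Setting ∂π_N/∂q_N = 0: 107 - 4q_N - 2(q_H) = 0.
Best responses: q_H = (73 - 2q_N)/4, q_N = (107 - 2q_H)/4.
Substituting one into the other gives q_H = 13/2 and q_N = 47/2.

6.50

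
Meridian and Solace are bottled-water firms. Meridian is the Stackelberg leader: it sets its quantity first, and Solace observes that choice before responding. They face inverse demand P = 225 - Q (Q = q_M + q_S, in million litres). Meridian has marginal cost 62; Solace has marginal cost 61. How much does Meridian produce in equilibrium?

81

The follower Solace best-responds to any q_M: π_S = (225 - Q)q_S - 61q_S.
Follower FOC: 164 - q_M - 2q_S = 0, so q_S(q_M) = (164 - q_M)/2.
The leader anticipates this reaction. Substituting into P = 225 - Q gives P = 143 - (1/2)q_M, so π_M = (143 - (1/2)q_M)q_M - 62q_M.
Leader FOC: 81 - q_M = 0, so q_M = 81.
Then q_S = (164 - 81)/2 = 83/2.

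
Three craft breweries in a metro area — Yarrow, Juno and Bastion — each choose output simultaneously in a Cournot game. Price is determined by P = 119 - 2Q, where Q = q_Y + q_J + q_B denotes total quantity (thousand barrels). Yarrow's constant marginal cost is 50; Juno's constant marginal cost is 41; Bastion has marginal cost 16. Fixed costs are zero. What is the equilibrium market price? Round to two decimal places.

56.50

Yarrow's profit: π_Y = (119 - 2Q)q_Y - (50q_Y). Setting ∂π_Y/∂q_Y = 0: 69 - 4q_Y - 2(q_J + q_B) = 0.
Juno's profit: π_J = (119 - 2Q)q_J - (41q_J). Setting ∂π_J/∂q_J = 0: 78 - 4q_J - 2(q_Y + q_B) = 0.
Bastion's first-order condition: 103 - 4q_B - 2(q_Y + q_J) = 0.
Summing all 3 equations gives 250 − 8Q = 0, hence Q = 125/4.
Back-substituting: q_Y = (69 − 125/2)/2 = 13/4, q_J = (78 − 125/2)/2 = 31/4, q_B = (103 − 125/2)/2 = 81/4.
Total output Q = 125/4, so price P = 119 - 2·(125/4) = 113/2.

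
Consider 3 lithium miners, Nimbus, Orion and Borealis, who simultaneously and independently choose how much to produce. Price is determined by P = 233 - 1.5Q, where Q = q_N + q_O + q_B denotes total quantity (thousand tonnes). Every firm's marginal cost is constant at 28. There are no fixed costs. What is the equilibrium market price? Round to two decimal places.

Each firm earns π_i = (233 - 1.5Q)q_i - 28q_i.
First-order condition (treating rivals' output as given): 205 - 3q_i - (3/2)·Σ_{j≠i} q_j = 0.
With identical firms every q_j equals q_i, so Σ_{j≠i} q_j = 2q_i and 205 = 6q_i, giving q_i = 205/6.
Total output Q = 205/2, so price P = 233 - (3/2)·(205/2) = 317/4.

79.25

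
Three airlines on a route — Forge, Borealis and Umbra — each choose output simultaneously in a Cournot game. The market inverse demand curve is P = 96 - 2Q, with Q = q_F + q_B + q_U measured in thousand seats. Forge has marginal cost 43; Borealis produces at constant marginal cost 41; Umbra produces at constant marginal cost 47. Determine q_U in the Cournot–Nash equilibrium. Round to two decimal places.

Forge's profit: π_F = (96 - 2Q)q_F - (43q_F). Setting ∂π_F/∂q_F = 0: 53 - 4q_F - 2(q_B + q_U) = 0.
Borealis's first-order condition: 55 - 4q_B - 2(q_F + q_U) = 0.
Umbra's profit: π_U = (96 - 2Q)q_U - (47q_U). Setting ∂π_U/∂q_U = 0: 49 - 4q_U - 2(q_F + q_B) = 0.
Summing all 3 equations gives 157 − 8Q = 0, hence Q = 157/8.
Back-substituting: q_F = (53 − 157/4)/2 = 55/8, q_B = (55 − 157/4)/2 = 63/8, q_U = (49 − 157/4)/2 = 39/8.

4.88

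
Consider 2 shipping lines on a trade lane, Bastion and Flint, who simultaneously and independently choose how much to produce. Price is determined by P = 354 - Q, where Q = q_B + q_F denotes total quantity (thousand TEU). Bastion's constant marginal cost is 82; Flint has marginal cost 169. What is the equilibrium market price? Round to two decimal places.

201.67

Bastion's profit: π_B = (354 - Q)q_B - (82q_B). Setting ∂π_B/∂q_B = 0: 272 - 2q_B - (q_F) = 0.
Flint's profit: π_F = (354 - Q)q_F - (169q_F). Setting ∂π_F/∂q_F = 0: 185 - 2q_F - (q_B) = 0.
Best responses: q_B = (272 - q_F)/2, q_F = (185 - q_B)/2.
Solving the pair: q_B = 359/3, q_F = 98/3.
Total output Q = 457/3, so price P = 354 - 457/3 = 605/3.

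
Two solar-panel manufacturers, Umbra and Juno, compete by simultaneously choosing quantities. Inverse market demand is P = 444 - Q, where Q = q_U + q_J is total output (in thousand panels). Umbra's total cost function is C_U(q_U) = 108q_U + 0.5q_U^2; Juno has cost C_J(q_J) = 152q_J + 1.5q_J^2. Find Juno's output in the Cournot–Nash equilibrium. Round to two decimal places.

38.57

Umbra's profit: π_U = (444 - Q)q_U - (108q_U + (1/2)q_U²). Setting ∂π_U/∂q_U = 0: 336 - 3q_U - (q_J) = 0.
Juno's first-order condition: 292 - 5q_J - (q_U) = 0.
Rearranging gives the reaction functions q_U = (336 - q_J)/3 and q_J = (292 - q_U)/5.
Substituting one into the other gives q_U = 694/7 and q_J = 270/7.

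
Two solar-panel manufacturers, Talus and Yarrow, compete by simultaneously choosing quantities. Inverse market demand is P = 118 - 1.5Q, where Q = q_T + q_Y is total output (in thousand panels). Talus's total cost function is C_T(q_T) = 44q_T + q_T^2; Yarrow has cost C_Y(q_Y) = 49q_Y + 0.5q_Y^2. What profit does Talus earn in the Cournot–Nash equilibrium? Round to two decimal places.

Talus's profit: π_T = (118 - 1.5Q)q_T - (44q_T + q_T²). Setting ∂π_T/∂q_T = 0: 74 - 5q_T - (3/2)(q_Y) = 0.
Yarrow's profit: π_Y = (118 - 1.5Q)q_Y - (49q_Y + (1/2)q_Y²). Setting ∂π_Y/∂q_Y = 0: 69 - 4q_Y - (3/2)(q_T) = 0.
So q_T = (74 - (3/2)q_Y)/5 and q_Y = (69 - (3/2)q_T)/4.
Substituting one into the other gives q_T = 770/71 and q_Y = 936/71.
Price P = 118 - (3/2)·(1706/71) = 81.9577.
Talus's profit: 81.9577·(770/71) - 44·(770/71) - (770/71)² = 294.0389.

294.04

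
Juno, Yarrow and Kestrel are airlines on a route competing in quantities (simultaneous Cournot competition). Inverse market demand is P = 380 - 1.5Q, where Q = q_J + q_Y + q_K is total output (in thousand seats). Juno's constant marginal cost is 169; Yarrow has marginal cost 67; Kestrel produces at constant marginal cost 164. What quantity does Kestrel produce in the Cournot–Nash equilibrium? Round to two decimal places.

Juno's profit: π_J = (380 - 1.5Q)q_J - (169q_J). Setting ∂π_J/∂q_J = 0: 211 - 3q_J - (3/2)(q_Y + q_K) = 0.
Yarrow's profit: π_Y = (380 - 1.5Q)q_Y - (67q_Y). Setting ∂π_Y/∂q_Y = 0: 313 - 3q_Y - (3/2)(q_J + q_K) = 0.
Kestrel's profit: π_K = (380 - 1.5Q)q_K - (164q_K). Setting ∂π_K/∂q_K = 0: 216 - 3q_K - (3/2)(q_J + q_Y) = 0.
Summing all 3 equations gives 740 − 6Q = 0, hence Q = 370/3.
Back-substituting: q_J = (211 − 185)/(3/2) = 52/3, q_Y = (313 − 185)/(3/2) = 256/3, q_K = (216 − 185)/(3/2) = 62/3.

20.67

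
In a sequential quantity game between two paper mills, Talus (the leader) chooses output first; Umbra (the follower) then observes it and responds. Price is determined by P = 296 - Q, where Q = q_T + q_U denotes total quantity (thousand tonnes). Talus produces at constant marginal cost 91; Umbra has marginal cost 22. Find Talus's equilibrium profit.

The follower Umbra best-responds to any q_T: π_U = (296 - Q)q_U - 22q_U.
∂π_U/∂q_U = 274 - q_T - 2q_U = 0 gives the reaction function q_U = (274 - q_T)/2.
Talus substitutes q_U(q_T) into its own profit: π_T = q_T(296 - q_T - (274 - q_T)/2) - 91q_T = (159 - (1/2)q_T)q_T - 91q_T.
Leader FOC: 68 - q_T = 0, so q_T = 68.
Then q_U = (274 - 68)/2 = 103.
Price P = 296 - 171 = 125.
Talus's profit: (125 - 91)·68 = 2312.

2312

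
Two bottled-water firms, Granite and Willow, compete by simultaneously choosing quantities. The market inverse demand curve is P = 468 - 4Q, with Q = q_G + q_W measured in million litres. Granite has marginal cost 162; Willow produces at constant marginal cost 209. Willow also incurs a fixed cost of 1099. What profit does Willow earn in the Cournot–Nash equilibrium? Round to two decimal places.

Granite's profit: π_G = (468 - 4Q)q_G - (162q_G). Setting ∂π_G/∂q_G = 0: 306 - 8q_G - 4(q_W) = 0.
Willow's profit: π_W = (468 - 4Q)q_W - (209q_W). Setting ∂π_W/∂q_W = 0: 259 - 8q_W - 4(q_G) = 0.
Rearranging gives the reaction functions q_G = (306 - 4q_W)/8 and q_W = (259 - 4q_G)/8.
Substituting one into the other gives q_G = 353/12 and q_W = 53/3.
Price P = 468 - 4·(565/12) = 839/3.
Willow's profit: (839/3 - 209)·(53/3) - 1099 = 1345/9.

149.44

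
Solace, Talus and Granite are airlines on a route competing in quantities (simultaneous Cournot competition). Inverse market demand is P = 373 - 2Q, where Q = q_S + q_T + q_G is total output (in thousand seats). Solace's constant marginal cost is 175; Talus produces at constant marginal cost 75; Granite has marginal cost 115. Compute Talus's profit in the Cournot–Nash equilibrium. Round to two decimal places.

5995.13

Solace's profit: π_S = (373 - 2Q)q_S - (175q_S). Setting ∂π_S/∂q_S = 0: 198 - 4q_S - 2(q_T + q_G) = 0.
Talus's profit: π_T = (373 - 2Q)q_T - (75q_T). Setting ∂π_T/∂q_T = 0: 298 - 4q_T - 2(q_S + q_G) = 0.
Granite's first-order condition: 258 - 4q_G - 2(q_S + q_T) = 0.
Adding the 3 first-order conditions: 754 − 8Q = 0, so Q = 377/4.
Back-substituting: q_S = (198 − 377/2)/2 = 19/4, q_T = (298 − 377/2)/2 = 219/4, q_G = (258 − 377/2)/2 = 139/4.
Price P = 373 - 2·(377/4) = 369/2.
Talus's profit: (369/2 - 75)·(219/4) = 5995.1250.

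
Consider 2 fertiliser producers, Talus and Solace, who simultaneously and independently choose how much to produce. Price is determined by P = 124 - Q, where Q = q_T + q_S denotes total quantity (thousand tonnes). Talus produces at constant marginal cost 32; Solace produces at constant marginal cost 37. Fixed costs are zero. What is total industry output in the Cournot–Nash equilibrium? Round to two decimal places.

Talus's profit: π_T = (124 - Q)q_T - (32q_T). Setting ∂π_T/∂q_T = 0: 92 - 2q_T - (q_S) = 0.
Solace's first-order condition: 87 - 2q_S - (q_T) = 0.
Rearranging gives the reaction functions q_T = (92 - q_S)/2 and q_S = (87 - q_T)/2.
Substituting one into the other gives q_T = 97/3 and q_S = 82/3.
Total output Q = 97/3 + 82/3 = 179/3.

59.67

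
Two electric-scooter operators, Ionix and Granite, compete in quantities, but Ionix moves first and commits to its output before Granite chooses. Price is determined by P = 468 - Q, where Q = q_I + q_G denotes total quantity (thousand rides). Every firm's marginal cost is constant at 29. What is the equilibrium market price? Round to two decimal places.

138.75

Solve by backward induction. Given q_I, the follower Granite maximises π_G = (468 - q_I - q_G)q_G - 29q_G.
∂π_G/∂q_G = 439 - q_I - 2q_G = 0 gives the reaction function q_G = (439 - q_I)/2.
The leader anticipates this reaction. Substituting into P = 468 - Q gives P = 497/2 - (1/2)q_I, so π_I = (497/2 - (1/2)q_I)q_I - 29q_I.
Maximising: ∂π_I/∂q_I = 439/2 - q_I = 0, giving q_I = 439/2.
Then q_G = (439 - 439/2)/2 = 439/4.
Total output Q = 1317/4, so price P = 468 - 1317/4 = 555/4.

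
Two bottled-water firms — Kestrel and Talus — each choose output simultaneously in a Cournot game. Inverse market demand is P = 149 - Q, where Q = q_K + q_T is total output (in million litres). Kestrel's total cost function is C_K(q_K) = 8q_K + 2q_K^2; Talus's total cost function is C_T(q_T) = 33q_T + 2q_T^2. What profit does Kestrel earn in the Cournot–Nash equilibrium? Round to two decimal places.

Kestrel's profit: π_K = (149 - Q)q_K - (8q_K + 2q_K²). Setting ∂π_K/∂q_K = 0: 141 - 6q_K - (q_T) = 0.
Talus's first-order condition: 116 - 6q_T - (q_K) = 0.
Rearranging gives the reaction functions q_K = (141 - q_T)/6 and q_T = (116 - q_K)/6.
Solving the pair: q_K = 146/7, q_T = 111/7.
Price P = 149 - 257/7 = 786/7.
Kestrel's profit: (786/7)·(146/7) - 8·(146/7) - 2(146/7)² = 1305.0612.

1305.06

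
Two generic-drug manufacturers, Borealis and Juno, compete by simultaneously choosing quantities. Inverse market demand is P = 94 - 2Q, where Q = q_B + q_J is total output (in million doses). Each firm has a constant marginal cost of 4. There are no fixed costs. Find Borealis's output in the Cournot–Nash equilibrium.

15

Each firm earns π_i = (94 - 2Q)q_i - 4q_i.
Setting ∂π_i/∂q_i = 0 with rivals' quantities fixed: 90 - 4q_i - 2q_j = 0.
By symmetry each firm produces the same amount; substituting q_j = q_i yields q_i = 90/6 = 15.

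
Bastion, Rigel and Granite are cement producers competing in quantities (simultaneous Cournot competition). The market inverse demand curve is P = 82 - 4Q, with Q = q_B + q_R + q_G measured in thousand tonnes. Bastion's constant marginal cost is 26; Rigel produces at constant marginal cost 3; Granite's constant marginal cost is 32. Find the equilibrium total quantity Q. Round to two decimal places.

Bastion's profit: π_B = (82 - 4Q)q_B - (26q_B). Setting ∂π_B/∂q_B = 0: 56 - 8q_B - 4(q_R + q_G) = 0.
Rigel's profit: π_R = (82 - 4Q)q_R - (3q_R). Setting ∂π_R/∂q_R = 0: 79 - 8q_R - 4(q_B + q_G) = 0.
Granite's profit: π_G = (82 - 4Q)q_G - (32q_G). Setting ∂π_G/∂q_G = 0: 50 - 8q_G - 4(q_B + q_R) = 0.
Summing all 3 equations gives 185 − 16Q = 0, hence Q = 185/16.
Back-substituting: q_B = (56 − 185/4)/4 = 39/16, q_R = (79 − 185/4)/4 = 131/16, q_G = (50 − 185/4)/4 = 15/16.
Total output Q = 39/16 + 131/16 + 15/16 = 185/16.

11.56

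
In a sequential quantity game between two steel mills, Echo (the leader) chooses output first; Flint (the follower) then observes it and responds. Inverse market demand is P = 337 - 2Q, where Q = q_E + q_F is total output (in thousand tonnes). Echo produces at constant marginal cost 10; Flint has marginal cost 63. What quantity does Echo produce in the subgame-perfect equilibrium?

The follower Flint best-responds to any q_E: π_F = (337 - 2Q)q_F - 63q_F.
Follower FOC: 274 - 2q_E - 4q_F = 0, so q_F(q_E) = (274 - 2q_E)/4.
The leader anticipates this reaction. Substituting into P = 337 - 2Q gives P = 200 - q_E, so π_E = (200 - q_E)q_E - 10q_E.
Maximising: ∂π_E/∂q_E = 190 - 2q_E = 0, giving q_E = 95.
Then q_F = (274 - 2·95)/4 = 21.

95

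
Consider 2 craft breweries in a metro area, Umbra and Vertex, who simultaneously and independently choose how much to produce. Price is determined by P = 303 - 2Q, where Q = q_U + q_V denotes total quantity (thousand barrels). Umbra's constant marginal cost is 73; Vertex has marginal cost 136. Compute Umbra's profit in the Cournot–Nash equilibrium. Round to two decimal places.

Umbra's profit: π_U = (303 - 2Q)q_U - (73q_U). Setting ∂π_U/∂q_U = 0: 230 - 4q_U - 2(q_V) = 0.
Vertex's profit: π_V = (303 - 2Q)q_V - (136q_V). Setting ∂π_V/∂q_V = 0: 167 - 4q_V - 2(q_U) = 0.
Rearranging gives the reaction functions q_U = (230 - 2q_V)/4 and q_V = (167 - 2q_U)/4.
Solving the pair: q_U = 293/6, q_V = 52/3.
Price P = 303 - 2·(397/6) = 512/3.
Umbra's profit: (512/3 - 73)·(293/6) = 4769.3889.

4769.39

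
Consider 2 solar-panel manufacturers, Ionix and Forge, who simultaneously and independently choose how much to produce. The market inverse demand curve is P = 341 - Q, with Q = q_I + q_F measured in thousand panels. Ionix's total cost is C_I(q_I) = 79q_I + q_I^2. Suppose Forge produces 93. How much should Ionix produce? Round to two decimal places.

42.25

With the rival's output fixed at 93, Ionix's profit is π_I = (341 - 93 - q_I)q_I - (79q_I + q_I²) = (248 - q_I)q_I - (79q_I + q_I²).
∂π_I/∂q_I = 169 - 4q_I = 0, so q_I = 169/4.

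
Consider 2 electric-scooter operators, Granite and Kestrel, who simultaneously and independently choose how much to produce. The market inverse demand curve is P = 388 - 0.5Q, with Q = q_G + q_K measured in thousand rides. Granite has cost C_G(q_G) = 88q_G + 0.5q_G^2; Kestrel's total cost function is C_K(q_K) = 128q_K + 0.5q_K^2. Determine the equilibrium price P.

Granite's profit: π_G = (388 - 0.5Q)q_G - (88q_G + (1/2)q_G²). Setting ∂π_G/∂q_G = 0: 300 - 2q_G - (1/2)(q_K) = 0.
Kestrel's first-order condition: 260 - 2q_K - (1/2)(q_G) = 0.
So q_G = (300 - (1/2)q_K)/2 and q_K = (260 - (1/2)q_G)/2.
Solving the pair: q_G = 376/3, q_K = 296/3.
Total output Q = 224, so price P = 388 - (1/2)·224 = 276.

276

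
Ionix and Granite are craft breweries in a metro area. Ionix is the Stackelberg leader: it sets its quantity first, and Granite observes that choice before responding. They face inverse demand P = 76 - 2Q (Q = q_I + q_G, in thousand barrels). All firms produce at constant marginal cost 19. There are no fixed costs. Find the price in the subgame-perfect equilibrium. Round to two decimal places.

33.25

Solve by backward induction. Given q_I, the follower Granite maximises π_G = (76 - 2q_I - 2q_G)q_G - 19q_G.
Follower FOC: 57 - 2q_I - 4q_G = 0, so q_G(q_I) = (57 - 2q_I)/4.
Ionix substitutes q_G(q_I) into its own profit: π_I = q_I(76 - 2q_I - (57 - 2q_I)/2) - 19q_I = (95/2 - q_I)q_I - 19q_I.
Leader FOC: 57/2 - 2q_I = 0, so q_I = 57/4.
Then q_G = (57 - 2·(57/4))/4 = 57/8.
Total output Q = 171/8, so price P = 76 - 2·(171/8) = 133/4.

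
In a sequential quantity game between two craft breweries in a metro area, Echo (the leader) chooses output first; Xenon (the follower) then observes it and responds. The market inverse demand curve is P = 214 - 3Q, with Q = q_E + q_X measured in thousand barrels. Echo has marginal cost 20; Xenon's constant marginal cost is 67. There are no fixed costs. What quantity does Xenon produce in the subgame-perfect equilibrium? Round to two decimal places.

4.42

The follower Xenon best-responds to any q_E: π_X = (214 - 3Q)q_X - 67q_X.
∂π_X/∂q_X = 147 - 3q_E - 6q_X = 0 gives the reaction function q_X = (147 - 3q_E)/6.
The leader anticipates this reaction. Substituting into P = 214 - 3Q gives P = 281/2 - (3/2)q_E, so π_E = (281/2 - (3/2)q_E)q_E - 20q_E.
Leader FOC: 241/2 - 3q_E = 0, so q_E = 241/6.
Then q_X = (147 - 3·(241/6))/6 = 53/12.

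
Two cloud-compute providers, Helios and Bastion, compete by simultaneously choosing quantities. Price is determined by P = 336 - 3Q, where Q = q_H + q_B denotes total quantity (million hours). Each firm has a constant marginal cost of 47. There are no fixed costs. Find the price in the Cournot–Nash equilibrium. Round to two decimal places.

143.33

Each firm earns π_i = (336 - 3Q)q_i - 47q_i.
Setting ∂π_i/∂q_i = 0 with rivals' quantities fixed: 289 - 6q_i - 3q_j = 0.
With identical firms every q_j equals q_i, so q_j = q_i and 289 = 9q_i, giving q_i = 289/9.
Total output Q = 578/9, so price P = 336 - 3·(578/9) = 430/3.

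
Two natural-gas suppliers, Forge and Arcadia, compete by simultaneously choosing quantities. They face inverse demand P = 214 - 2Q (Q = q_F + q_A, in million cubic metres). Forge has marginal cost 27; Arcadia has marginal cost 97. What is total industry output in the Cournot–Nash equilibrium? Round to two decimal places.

Forge's profit: π_F = (214 - 2Q)q_F - (27q_F). Setting ∂π_F/∂q_F = 0: 187 - 4q_F - 2(q_A) = 0.
Arcadia's first-order condition: 117 - 4q_A - 2(q_F) = 0.
Best responses: q_F = (187 - 2q_A)/4, q_A = (117 - 2q_F)/4.
Substituting one into the other gives q_F = 257/6 and q_A = 47/6.
Total output Q = 257/6 + 47/6 = 152/3.

50.67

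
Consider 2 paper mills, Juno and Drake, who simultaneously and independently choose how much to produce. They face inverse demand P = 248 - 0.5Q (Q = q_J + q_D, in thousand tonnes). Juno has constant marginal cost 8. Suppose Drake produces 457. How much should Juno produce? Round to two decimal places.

11.50

With the rival's output fixed at 457, Juno's profit is π_J = (248 - (1/2)·457 - (1/2)q_J)q_J - (8q_J) = (39/2 - (1/2)q_J)q_J - (8q_J).
∂π_J/∂q_J = 23/2 - q_J = 0, so q_J = 23/2.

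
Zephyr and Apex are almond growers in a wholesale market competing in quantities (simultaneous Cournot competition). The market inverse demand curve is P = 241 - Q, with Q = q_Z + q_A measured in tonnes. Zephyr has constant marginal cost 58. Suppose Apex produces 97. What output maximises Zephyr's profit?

43

With the rival's output fixed at 97, Zephyr's profit is π_Z = (241 - 97 - q_Z)q_Z - (58q_Z) = (144 - q_Z)q_Z - (58q_Z).
∂π_Z/∂q_Z = 86 - 2q_Z = 0, so q_Z = 43.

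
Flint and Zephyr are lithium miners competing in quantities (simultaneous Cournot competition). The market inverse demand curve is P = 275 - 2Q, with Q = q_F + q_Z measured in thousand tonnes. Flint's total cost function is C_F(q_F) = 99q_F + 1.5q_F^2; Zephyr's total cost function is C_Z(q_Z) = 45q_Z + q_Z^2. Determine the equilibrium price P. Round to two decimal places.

Flint's profit: π_F = (275 - 2Q)q_F - (99q_F + (3/2)q_F²). Setting ∂π_F/∂q_F = 0: 176 - 7q_F - 2(q_Z) = 0.
Zephyr's first-order condition: 230 - 6q_Z - 2(q_F) = 0.
So q_F = (176 - 2q_Z)/7 and q_Z = (230 - 2q_F)/6.
Substituting one into the other gives q_F = 298/19 and q_Z = 629/19.
Total output Q = 927/19, so price P = 275 - 2·(927/19) = 177.4211.

177.42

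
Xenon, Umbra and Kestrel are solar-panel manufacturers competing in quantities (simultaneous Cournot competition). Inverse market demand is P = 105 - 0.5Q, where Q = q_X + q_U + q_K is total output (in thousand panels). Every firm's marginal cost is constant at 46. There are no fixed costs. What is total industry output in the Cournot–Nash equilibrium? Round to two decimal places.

A representative firm's profit is π_i = q_i(105 - 0.5Q) - 46q_i.
Setting ∂π_i/∂q_i = 0 with rivals' quantities fixed: 59 - q_i - (1/2)·Σ_{j≠i} q_j = 0.
With identical firms every q_j equals q_i, so Σ_{j≠i} q_j = 2q_i and 59 = 2q_i, giving q_i = 59/2.
Total output Q = 59/2 + 59/2 + 59/2 = 177/2.

88.50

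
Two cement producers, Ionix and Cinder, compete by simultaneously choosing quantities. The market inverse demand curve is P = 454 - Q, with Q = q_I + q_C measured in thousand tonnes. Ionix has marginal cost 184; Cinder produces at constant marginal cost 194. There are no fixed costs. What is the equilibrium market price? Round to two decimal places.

277.33

Ionix's profit: π_I = (454 - Q)q_I - (184q_I). Setting ∂π_I/∂q_I = 0: 270 - 2q_I - (q_C) = 0.
Cinder's first-order condition: 260 - 2q_C - (q_I) = 0.
Best responses: q_I = (270 - q_C)/2, q_C = (260 - q_I)/2.
Substituting one into the other gives q_I = 280/3 and q_C = 250/3.
Total output Q = 530/3, so price P = 454 - 530/3 = 832/3.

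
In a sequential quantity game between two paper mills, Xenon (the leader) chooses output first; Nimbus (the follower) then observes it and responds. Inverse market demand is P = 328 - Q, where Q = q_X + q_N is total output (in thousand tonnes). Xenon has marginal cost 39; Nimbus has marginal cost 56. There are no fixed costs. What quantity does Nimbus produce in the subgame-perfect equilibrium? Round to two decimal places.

Solve by backward induction. Given q_X, the follower Nimbus maximises π_N = (328 - q_X - q_N)q_N - 56q_N.
∂π_N/∂q_N = 272 - q_X - 2q_N = 0 gives the reaction function q_N = (272 - q_X)/2.
The leader anticipates this reaction. Substituting into P = 328 - Q gives P = 192 - (1/2)q_X, so π_X = (192 - (1/2)q_X)q_X - 39q_X.
The leader's first-order condition 153 - q_X = 0 yields q_X = 153.
Then q_N = (272 - 153)/2 = 119/2.

59.50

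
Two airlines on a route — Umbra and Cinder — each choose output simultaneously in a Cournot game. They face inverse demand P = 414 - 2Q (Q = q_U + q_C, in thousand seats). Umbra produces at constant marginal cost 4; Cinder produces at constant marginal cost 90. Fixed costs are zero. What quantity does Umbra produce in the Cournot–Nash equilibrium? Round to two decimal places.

Umbra's profit: π_U = (414 - 2Q)q_U - (4q_U). Setting ∂π_U/∂q_U = 0: 410 - 4q_U - 2(q_C) = 0.
Cinder's profit: π_C = (414 - 2Q)q_C - (90q_C). Setting ∂π_C/∂q_C = 0: 324 - 4q_C - 2(q_U) = 0.
So q_U = (410 - 2q_C)/4 and q_C = (324 - 2q_U)/4.
Solving the pair: q_U = 248/3, q_C = 119/3.

82.67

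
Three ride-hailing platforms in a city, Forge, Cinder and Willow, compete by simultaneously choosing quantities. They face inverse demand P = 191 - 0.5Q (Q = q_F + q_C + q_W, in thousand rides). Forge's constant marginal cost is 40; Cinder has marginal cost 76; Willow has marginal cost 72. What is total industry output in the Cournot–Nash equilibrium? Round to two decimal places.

192.50

Forge's profit: π_F = (191 - 0.5Q)q_F - (40q_F). Setting ∂π_F/∂q_F = 0: 151 - q_F - (1/2)(q_C + q_W) = 0.
Cinder's profit: π_C = (191 - 0.5Q)q_C - (76q_C). Setting ∂π_C/∂q_C = 0: 115 - q_C - (1/2)(q_F + q_W) = 0.
Willow's profit: π_W = (191 - 0.5Q)q_W - (72q_W). Setting ∂π_W/∂q_W = 0: 119 - q_W - (1/2)(q_F + q_C) = 0.
Adding the 3 first-order conditions: 385 − 2Q = 0, so Q = 385/2.
Back-substituting: q_F = (151 − 385/4)/(1/2) = 219/2, q_C = (115 − 385/4)/(1/2) = 75/2, q_W = (119 − 385/4)/(1/2) = 91/2.
Total output Q = 219/2 + 75/2 + 91/2 = 385/2.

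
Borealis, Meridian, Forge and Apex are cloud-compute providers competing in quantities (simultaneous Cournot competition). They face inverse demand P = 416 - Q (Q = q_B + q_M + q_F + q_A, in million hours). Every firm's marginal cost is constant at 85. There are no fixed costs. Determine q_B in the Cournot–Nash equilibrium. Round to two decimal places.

66.20

Each firm earns π_i = (416 - Q)q_i - 85q_i.
First-order condition (treating rivals' output as given): 331 - 2q_i - Σ_{j≠i} q_j = 0.
By symmetry each firm produces the same amount; substituting Σ_{j≠i} q_j = 3q_i yields q_i = 331/5.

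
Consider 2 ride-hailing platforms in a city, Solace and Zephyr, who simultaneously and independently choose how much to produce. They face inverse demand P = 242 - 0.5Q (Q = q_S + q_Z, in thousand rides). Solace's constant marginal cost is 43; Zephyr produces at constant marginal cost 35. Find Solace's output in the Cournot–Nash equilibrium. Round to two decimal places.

127.33

Solace's profit: π_S = (242 - 0.5Q)q_S - (43q_S). Setting ∂π_S/∂q_S = 0: 199 - q_S - (1/2)(q_Z) = 0.
Zephyr's profit: π_Z = (242 - 0.5Q)q_Z - (35q_Z). Setting ∂π_Z/∂q_Z = 0: 207 - q_Z - (1/2)(q_S) = 0.
Best responses: q_S = (199 - (1/2)q_Z), q_Z = (207 - (1/2)q_S).
Solving the pair: q_S = 382/3, q_Z = 430/3.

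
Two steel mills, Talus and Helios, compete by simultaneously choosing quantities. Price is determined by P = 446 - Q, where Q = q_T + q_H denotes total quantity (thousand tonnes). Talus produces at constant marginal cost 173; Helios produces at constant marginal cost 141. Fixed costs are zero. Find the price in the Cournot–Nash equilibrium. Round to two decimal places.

253.33

Talus's profit: π_T = (446 - Q)q_T - (173q_T). Setting ∂π_T/∂q_T = 0: 273 - 2q_T - (q_H) = 0.
Helios's first-order condition: 305 - 2q_H - (q_T) = 0.
Rearranging gives the reaction functions q_T = (273 - q_H)/2 and q_H = (305 - q_T)/2.
Solving the pair: q_T = 241/3, q_H = 337/3.
Total output Q = 578/3, so price P = 446 - 578/3 = 760/3.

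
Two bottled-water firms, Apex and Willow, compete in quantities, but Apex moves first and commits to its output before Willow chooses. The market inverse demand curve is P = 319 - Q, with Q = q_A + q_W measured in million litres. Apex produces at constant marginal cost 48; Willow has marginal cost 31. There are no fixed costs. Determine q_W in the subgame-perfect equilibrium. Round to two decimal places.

80.50

The follower Willow best-responds to any q_A: π_W = (319 - Q)q_W - 31q_W.
Setting the follower's marginal profit to zero, 288 - q_A - 2q_W = 0, i.e. q_W = (288 - q_A)/2.
The leader anticipates this reaction. Substituting into P = 319 - Q gives P = 175 - (1/2)q_A, so π_A = (175 - (1/2)q_A)q_A - 48q_A.
Leader FOC: 127 - q_A = 0, so q_A = 127.
Then q_W = (288 - 127)/2 = 161/2.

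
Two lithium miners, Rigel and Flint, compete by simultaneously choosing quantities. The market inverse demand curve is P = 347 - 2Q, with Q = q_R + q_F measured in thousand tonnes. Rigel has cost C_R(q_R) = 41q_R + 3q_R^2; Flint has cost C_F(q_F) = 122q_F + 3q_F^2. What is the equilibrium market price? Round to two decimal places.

Rigel's profit: π_R = (347 - 2Q)q_R - (41q_R + 3q_R²). Setting ∂π_R/∂q_R = 0: 306 - 10q_R - 2(q_F) = 0.
Flint's first-order condition: 225 - 10q_F - 2(q_R) = 0.
Rearranging gives the reaction functions q_R = (306 - 2q_F)/10 and q_F = (225 - 2q_R)/10.
Solving the pair: q_R = 435/16, q_F = 273/16.
Total output Q = 177/4, so price P = 347 - 2·(177/4) = 517/2.

258.50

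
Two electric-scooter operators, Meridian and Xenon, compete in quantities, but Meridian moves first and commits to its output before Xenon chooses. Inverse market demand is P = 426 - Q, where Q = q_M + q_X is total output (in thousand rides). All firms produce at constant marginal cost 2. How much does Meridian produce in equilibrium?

The follower Xenon best-responds to any q_M: π_X = (426 - Q)q_X - 2q_X.
∂π_X/∂q_X = 424 - q_M - 2q_X = 0 gives the reaction function q_X = (424 - q_M)/2.
Meridian substitutes q_X(q_M) into its own profit: π_M = q_M(426 - q_M - (424 - q_M)/2) - 2q_M = (214 - (1/2)q_M)q_M - 2q_M.
Maximising: ∂π_M/∂q_M = 212 - q_M = 0, giving q_M = 212.
Then q_X = (424 - 212)/2 = 106.

212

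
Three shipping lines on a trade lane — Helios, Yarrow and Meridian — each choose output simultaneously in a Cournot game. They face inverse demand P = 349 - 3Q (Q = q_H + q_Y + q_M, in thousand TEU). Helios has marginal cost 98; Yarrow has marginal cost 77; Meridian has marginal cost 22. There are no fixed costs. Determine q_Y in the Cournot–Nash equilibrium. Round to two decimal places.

Helios's profit: π_H = (349 - 3Q)q_H - (98q_H). Setting ∂π_H/∂q_H = 0: 251 - 6q_H - 3(q_Y + q_M) = 0.
Yarrow's first-order condition: 272 - 6q_Y - 3(q_H + q_M) = 0.
Meridian's first-order condition: 327 - 6q_M - 3(q_H + q_Y) = 0.
Adding the 3 first-order conditions: 850 − 12Q = 0, so Q = 425/6.
Back-substituting: q_H = (251 − 425/2)/3 = 77/6, q_Y = (272 − 425/2)/3 = 119/6, q_M = (327 − 425/2)/3 = 229/6.

19.83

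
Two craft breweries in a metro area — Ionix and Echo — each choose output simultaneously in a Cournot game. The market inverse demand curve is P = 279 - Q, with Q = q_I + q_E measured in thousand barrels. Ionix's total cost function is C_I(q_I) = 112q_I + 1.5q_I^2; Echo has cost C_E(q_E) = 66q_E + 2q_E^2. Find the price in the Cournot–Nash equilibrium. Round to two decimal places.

220.83

Ionix's profit: π_I = (279 - Q)q_I - (112q_I + (3/2)q_I²). Setting ∂π_I/∂q_I = 0: 167 - 5q_I - (q_E) = 0.
Echo's first-order condition: 213 - 6q_E - (q_I) = 0.
So q_I = (167 - q_E)/5 and q_E = (213 - q_I)/6.
Substituting one into the other gives q_I = 789/29 and q_E = 898/29.
Total output Q = 1687/29, so price P = 279 - 1687/29 = 220.8276.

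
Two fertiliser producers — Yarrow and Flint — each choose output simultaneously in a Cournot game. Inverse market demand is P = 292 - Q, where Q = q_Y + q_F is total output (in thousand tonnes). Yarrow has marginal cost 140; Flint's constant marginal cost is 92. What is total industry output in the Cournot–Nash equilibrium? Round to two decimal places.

Yarrow's profit: π_Y = (292 - Q)q_Y - (140q_Y). Setting ∂π_Y/∂q_Y = 0: 152 - 2q_Y - (q_F) = 0.
Flint's first-order condition: 200 - 2q_F - (q_Y) = 0.
So q_Y = (152 - q_F)/2 and q_F = (200 - q_Y)/2.
Solving the pair: q_Y = 104/3, q_F = 248/3.
Total output Q = 104/3 + 248/3 = 352/3.

117.33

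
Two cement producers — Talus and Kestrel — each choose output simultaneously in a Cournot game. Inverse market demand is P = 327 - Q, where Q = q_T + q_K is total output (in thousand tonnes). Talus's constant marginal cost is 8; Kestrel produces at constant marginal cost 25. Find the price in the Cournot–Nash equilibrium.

120

Talus's profit: π_T = (327 - Q)q_T - (8q_T). Setting ∂π_T/∂q_T = 0: 319 - 2q_T - (q_K) = 0.
Kestrel's profit: π_K = (327 - Q)q_K - (25q_K). Setting ∂π_K/∂q_K = 0: 302 - 2q_K - (q_T) = 0.
Best responses: q_T = (319 - q_K)/2, q_K = (302 - q_T)/2.
Substituting one into the other gives q_T = 112 and q_K = 95.
Total output Q = 207, so price P = 327 - 207 = 120.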